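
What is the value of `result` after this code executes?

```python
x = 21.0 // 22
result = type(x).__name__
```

x is float; result = 'float'

'float'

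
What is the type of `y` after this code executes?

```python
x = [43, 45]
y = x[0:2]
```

Slicing a list returns a list

list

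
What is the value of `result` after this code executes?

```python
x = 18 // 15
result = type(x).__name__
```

x is int; result = 'int'

'int'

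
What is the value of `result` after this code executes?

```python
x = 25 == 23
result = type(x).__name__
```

x is bool; result = 'bool'

'bool'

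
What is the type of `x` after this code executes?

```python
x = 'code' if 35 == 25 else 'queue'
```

Both branches of conditional are str

str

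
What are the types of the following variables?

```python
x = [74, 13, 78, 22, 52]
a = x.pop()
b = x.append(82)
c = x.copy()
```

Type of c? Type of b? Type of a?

copy() returns list; append() returns None; pop() returns element

list, NoneType, int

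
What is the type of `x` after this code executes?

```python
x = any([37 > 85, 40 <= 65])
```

any() returns bool

bool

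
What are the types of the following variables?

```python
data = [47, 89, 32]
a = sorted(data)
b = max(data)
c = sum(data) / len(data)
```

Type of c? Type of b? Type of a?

int / int = float; max of ints returns int; sorted() returns list

float, int, list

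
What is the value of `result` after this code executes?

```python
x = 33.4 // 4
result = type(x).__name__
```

x is float; result = 'float'

'float'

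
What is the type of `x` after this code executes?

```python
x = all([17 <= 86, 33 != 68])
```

all() returns bool

bool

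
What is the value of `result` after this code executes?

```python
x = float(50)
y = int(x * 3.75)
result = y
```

x = 50.0; y = 187; result = 187

187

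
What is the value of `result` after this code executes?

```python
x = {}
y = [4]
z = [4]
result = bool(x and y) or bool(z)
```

x = {}; y = [4]; z = [4]; result = True

True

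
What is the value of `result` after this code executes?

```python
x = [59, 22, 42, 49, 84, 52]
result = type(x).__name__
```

x is list; result = 'list'

'list'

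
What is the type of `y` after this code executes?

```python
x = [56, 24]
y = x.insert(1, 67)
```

list.insert() returns None

NoneType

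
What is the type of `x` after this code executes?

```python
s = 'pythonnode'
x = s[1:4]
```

Slicing a str returns str

str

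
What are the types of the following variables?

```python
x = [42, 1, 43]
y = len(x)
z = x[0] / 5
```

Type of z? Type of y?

int / int = float; len() returns int

float, int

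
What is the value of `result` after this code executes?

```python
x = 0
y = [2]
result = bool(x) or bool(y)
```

x = 0; y = [2]; result = True

True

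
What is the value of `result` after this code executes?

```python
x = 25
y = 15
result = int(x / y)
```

x = 25; y = 15; result = 1

1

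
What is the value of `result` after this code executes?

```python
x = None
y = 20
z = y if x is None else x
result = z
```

x = None; y = 20; z = 20; result = 20

20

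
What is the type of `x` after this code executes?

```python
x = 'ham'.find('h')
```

str.find() returns int index

int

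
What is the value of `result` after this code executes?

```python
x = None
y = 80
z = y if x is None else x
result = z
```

x = None; y = 80; z = 80; result = 80

80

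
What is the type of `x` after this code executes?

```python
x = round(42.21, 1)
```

round() with decimal places returns float

float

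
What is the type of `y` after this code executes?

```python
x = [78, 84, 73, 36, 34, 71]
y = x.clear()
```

list.clear() returns None

NoneType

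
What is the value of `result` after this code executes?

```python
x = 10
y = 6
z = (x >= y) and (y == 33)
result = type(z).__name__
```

x is int; y is int; z is bool; result = 'bool'

'bool'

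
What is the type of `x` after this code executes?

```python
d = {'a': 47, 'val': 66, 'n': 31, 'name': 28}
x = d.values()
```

.values() returns dict_values view

dict_values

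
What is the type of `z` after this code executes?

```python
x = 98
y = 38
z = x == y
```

Equality comparison returns bool

bool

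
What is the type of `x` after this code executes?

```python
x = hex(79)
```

hex() returns str representation

str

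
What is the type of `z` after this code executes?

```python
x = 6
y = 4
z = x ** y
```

positive int ** positive int = int

int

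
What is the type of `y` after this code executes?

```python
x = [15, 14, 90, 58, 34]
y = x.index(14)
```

list.index() returns int

int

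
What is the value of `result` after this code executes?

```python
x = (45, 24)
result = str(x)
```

x = (45, 24); result = '(45, 24)'

'(45, 24)'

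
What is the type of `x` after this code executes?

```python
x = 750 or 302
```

'or' returns first truthy value (int)

int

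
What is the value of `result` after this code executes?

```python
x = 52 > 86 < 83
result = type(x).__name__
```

x is bool; result = 'bool'

'bool'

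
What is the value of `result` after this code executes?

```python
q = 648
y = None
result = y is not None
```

q = 648; y = None; result = False

False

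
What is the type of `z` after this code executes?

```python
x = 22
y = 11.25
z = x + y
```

int + float = float

float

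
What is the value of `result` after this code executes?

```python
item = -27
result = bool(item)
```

item = -27; result = True

True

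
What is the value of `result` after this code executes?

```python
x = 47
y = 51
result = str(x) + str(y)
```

x = 47; y = 51; result = '4751'

'4751'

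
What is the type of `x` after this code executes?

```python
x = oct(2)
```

oct() returns str representation

str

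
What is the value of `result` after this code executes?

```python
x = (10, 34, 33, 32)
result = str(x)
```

x = (10, 34, 33, 32); result = '(10, 34, 33, 32)'

'(10, 34, 33, 32)'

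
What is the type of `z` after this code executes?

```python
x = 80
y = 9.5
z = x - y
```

int - float = float

float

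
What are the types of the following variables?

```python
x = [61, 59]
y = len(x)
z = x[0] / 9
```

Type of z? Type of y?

int / int = float; len() returns int

float, int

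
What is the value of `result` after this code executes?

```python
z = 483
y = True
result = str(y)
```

z = 483; y = True; result = 'True'

'True'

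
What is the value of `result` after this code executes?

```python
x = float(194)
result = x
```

x = 194.0; result = 194.0

194.0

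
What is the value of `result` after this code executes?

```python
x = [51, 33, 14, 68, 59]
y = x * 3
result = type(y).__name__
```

x is list; y is list; result = 'list'

'list'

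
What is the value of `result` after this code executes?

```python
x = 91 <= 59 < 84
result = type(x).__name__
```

x is bool; result = 'bool'

'bool'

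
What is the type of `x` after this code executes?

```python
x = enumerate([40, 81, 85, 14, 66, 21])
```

enumerate() returns an enumerate object

enumerate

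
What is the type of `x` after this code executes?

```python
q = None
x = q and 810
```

'and' returns first falsy value (None)

NoneType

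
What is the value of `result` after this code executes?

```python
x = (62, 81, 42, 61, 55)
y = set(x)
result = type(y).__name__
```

x is tuple; y is set; result = 'set'

'set'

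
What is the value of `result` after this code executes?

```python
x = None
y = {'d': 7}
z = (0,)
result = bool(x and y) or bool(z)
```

x = None; y = {'d': 7}; z = (0,); result = True

True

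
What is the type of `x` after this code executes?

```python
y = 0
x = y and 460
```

'and' returns first falsy value (0 is int)

int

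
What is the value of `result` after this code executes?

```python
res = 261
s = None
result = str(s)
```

res = 261; s = None; result = 'None'

'None'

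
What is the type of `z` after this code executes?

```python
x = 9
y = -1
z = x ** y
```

int ** negative = float

float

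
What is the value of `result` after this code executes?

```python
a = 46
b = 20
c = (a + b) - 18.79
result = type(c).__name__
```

a is int; b is int; c is float; result = 'float'

'float'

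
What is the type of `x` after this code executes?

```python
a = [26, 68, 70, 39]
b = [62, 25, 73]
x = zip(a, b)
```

zip() returns a zip object

zip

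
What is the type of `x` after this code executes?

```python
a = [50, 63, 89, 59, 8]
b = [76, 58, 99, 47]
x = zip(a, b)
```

zip() returns a zip object

zip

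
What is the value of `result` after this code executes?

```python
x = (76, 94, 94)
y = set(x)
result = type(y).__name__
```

x is tuple; y is set; result = 'set'

'set'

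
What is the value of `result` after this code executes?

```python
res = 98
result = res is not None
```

res = 98; result = True

True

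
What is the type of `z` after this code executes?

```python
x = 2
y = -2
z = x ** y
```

int ** negative = float

float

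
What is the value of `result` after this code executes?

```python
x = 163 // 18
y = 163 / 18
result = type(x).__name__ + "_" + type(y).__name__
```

x is int; y is float; result = 'int_float'

'int_float'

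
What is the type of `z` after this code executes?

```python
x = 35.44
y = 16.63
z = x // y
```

float // float = float

float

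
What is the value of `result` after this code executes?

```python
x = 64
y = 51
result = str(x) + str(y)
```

x = 64; y = 51; result = '6451'

'6451'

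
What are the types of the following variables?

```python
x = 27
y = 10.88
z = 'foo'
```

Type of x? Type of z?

x is assigned a bare integer (no decimal point), so it is an int; z is assigned a quoted string literal, so it is a str

int, str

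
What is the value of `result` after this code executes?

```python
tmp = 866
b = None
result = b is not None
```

tmp = 866; b = None; result = False

False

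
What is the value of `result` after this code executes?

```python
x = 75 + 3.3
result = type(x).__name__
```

x is float; result = 'float'

'float'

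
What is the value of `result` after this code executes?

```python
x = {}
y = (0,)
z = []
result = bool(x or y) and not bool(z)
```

x = {}; y = (0,); z = []; result = True

True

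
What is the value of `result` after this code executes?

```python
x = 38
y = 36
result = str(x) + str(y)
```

x = 38; y = 36; result = '3836'

'3836'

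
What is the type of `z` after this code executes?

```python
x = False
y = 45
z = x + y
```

bool + int = int (bool is subclass of int)

int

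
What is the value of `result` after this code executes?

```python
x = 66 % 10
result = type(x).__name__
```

x is int; result = 'int'

'int'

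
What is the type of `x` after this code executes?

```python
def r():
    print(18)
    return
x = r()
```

Bare return returns None

NoneType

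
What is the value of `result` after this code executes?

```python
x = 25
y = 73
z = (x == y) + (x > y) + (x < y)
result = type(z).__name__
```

x is int; y is int; z is int; result = 'int'

'int'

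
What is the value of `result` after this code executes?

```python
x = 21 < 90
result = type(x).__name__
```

x is bool; result = 'bool'

'bool'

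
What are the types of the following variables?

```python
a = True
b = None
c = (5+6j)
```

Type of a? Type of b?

a is assigned the constant True, which has type bool; b is assigned None, whose type is NoneType

bool, NoneType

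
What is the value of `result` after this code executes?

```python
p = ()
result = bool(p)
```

p = (); result = False

False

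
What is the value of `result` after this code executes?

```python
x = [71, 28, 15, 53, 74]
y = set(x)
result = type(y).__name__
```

x is list; y is set; result = 'set'

'set'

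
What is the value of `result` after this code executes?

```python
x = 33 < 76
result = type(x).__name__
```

x is bool; result = 'bool'

'bool'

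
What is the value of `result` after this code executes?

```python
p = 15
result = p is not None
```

p = 15; result = True

True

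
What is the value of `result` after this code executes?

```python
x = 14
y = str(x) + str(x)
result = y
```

x = 14; y = '1414'; result = '1414'

'1414'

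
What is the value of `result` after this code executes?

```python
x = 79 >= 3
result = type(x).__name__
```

x is bool; result = 'bool'

'bool'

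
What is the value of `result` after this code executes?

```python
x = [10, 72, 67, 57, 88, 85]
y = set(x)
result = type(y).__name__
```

x is list; y is set; result = 'set'

'set'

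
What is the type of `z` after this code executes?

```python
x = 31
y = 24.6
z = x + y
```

int + float = float

float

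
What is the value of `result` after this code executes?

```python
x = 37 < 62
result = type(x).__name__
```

x is bool; result = 'bool'

'bool'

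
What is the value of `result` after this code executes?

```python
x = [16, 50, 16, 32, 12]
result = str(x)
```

x = [16, 50, 16, 32, 12]; result = '[16, 50, 16, 32, 12]'

'[16, 50, 16, 32, 12]'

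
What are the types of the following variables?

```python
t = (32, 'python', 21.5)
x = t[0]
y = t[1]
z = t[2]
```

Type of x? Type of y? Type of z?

tuple[0] is int; tuple[1] is str; tuple[2] is float

int, str, float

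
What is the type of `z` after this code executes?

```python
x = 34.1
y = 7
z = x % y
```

float % int = float

float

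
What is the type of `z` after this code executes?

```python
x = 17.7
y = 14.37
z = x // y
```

float // float = float

float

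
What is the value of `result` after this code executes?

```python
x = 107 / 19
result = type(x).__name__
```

x is float; result = 'float'

'float'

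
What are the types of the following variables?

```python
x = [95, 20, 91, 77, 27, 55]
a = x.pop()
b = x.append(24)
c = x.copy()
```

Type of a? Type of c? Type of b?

pop() returns element; copy() returns list; append() returns None

int, list, NoneType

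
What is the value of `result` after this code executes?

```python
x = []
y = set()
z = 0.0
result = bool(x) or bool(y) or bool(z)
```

x = []; y = set(); z = 0.0; result = False

False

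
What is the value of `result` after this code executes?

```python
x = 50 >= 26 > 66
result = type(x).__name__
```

x is bool; result = 'bool'

'bool'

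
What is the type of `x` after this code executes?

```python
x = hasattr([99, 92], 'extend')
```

hasattr() returns bool

bool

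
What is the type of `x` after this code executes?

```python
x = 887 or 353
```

'or' returns first truthy value (int)

int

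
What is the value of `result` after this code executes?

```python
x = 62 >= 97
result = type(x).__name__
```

x is bool; result = 'bool'

'bool'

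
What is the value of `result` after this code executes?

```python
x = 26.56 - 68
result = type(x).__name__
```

x is float; result = 'float'

'float'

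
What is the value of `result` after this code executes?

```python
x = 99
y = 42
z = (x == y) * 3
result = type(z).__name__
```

x is int; y is int; z is int; result = 'int'

'int'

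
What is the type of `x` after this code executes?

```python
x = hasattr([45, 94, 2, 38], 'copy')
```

hasattr() returns bool

bool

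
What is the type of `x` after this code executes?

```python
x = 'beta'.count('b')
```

str.count() returns int

int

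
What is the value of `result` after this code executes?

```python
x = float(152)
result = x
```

x = 152.0; result = 152.0

152.0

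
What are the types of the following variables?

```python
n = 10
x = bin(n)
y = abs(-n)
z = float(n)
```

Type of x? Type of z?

bin() returns str; float() returns float

str, float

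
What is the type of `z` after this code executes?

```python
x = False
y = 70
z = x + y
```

bool + int = int (bool is subclass of int)

int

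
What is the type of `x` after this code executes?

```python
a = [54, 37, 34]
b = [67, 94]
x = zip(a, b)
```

zip() returns a zip object

zip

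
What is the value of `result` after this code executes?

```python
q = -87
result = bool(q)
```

q = -87; result = True

True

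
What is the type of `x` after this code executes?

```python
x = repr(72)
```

repr() returns str

str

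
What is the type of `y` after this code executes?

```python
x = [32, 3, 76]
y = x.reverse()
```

list.reverse() returns None

NoneType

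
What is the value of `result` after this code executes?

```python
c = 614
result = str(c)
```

c = 614; result = '614'

'614'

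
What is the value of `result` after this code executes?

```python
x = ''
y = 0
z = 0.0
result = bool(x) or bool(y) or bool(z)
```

x = ''; y = 0; z = 0.0; result = False

False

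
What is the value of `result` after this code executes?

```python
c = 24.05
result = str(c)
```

c = 24.05; result = '24.05'

'24.05'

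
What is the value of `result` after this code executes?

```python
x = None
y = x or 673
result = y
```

x = None; y = 673; result = 673

673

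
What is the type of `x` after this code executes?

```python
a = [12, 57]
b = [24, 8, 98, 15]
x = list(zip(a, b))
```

list(zip()) returns a list of tuples

list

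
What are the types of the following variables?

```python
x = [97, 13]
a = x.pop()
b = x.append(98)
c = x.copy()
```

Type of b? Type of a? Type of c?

append() returns None; pop() returns element; copy() returns list

NoneType, int, list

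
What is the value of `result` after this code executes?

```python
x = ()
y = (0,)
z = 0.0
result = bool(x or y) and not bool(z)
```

x = (); y = (0,); z = 0.0; result = True

True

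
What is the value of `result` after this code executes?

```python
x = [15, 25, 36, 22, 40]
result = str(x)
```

x = [15, 25, 36, 22, 40]; result = '[15, 25, 36, 22, 40]'

'[15, 25, 36, 22, 40]'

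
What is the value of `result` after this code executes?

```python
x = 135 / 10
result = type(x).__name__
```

x is float; result = 'float'

'float'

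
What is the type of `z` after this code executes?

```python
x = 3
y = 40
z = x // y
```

int // int = int

int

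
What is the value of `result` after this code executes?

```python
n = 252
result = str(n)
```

n = 252; result = '252'

'252'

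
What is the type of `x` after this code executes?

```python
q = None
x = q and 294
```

'and' returns first falsy value (None)

NoneType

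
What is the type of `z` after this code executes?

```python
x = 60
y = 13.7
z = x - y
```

int - float = float

float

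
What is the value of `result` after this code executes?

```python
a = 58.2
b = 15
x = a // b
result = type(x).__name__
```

a is float; b is int; x is float; result = 'float'

'float'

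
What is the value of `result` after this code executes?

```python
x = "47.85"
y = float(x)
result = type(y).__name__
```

x is str; y is float; result = 'float'

'float'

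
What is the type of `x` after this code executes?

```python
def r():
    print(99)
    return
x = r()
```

Bare return returns None

NoneType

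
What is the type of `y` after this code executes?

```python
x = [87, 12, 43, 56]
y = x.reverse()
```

list.reverse() returns None

NoneType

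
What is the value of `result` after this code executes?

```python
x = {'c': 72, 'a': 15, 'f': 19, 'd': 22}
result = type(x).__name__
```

x is dict; result = 'dict'

'dict'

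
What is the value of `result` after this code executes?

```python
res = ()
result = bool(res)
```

res = (); result = False

False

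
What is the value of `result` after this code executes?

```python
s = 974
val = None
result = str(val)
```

s = 974; val = None; result = 'None'

'None'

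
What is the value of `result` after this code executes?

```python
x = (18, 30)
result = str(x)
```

x = (18, 30); result = '(18, 30)'

'(18, 30)'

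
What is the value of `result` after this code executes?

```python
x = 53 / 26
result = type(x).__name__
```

x is float; result = 'float'

'float'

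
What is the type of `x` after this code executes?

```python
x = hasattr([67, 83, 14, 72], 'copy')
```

hasattr() returns bool

bool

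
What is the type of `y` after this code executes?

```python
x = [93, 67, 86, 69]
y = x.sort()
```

list.sort() returns None (mutates in place)

NoneType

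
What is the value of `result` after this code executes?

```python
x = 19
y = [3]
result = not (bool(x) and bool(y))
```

x = 19; y = [3]; result = False

False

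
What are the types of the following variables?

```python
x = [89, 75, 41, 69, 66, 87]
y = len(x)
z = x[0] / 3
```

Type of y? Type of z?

len() returns int; int / int = float

int, float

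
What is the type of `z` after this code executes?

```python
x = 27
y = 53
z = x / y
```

int / int = float

float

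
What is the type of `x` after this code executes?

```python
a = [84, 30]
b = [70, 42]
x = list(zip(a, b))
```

list(zip()) returns a list of tuples

list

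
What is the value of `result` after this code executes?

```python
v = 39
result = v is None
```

v = 39; result = False

False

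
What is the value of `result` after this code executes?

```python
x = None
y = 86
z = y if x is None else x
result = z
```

x = None; y = 86; z = 86; result = 86

86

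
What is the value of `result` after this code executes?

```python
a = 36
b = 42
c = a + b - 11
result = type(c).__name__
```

a is int; b is int; c is int; result = 'int'

'int'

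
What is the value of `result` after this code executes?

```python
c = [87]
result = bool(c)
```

c = [87]; result = True

True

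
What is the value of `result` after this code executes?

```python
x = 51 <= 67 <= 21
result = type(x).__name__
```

x is bool; result = 'bool'

'bool'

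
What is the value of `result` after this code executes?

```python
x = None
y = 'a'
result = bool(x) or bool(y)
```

x = None; y = 'a'; result = True

True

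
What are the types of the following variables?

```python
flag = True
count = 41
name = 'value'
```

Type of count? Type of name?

count is assigned a bare integer (no decimal point), so it is an int; name is assigned a quoted string literal, so it is a str

int, str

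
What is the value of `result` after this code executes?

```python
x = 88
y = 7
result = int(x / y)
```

x = 88; y = 7; result = 12

12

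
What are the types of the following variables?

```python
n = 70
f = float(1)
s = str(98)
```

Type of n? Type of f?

n is assigned a bare integer (no decimal point), so it is an int; f is assigned the result of calling float(), which returns a float

int, float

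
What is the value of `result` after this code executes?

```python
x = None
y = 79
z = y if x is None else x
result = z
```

x = None; y = 79; z = 79; result = 79

79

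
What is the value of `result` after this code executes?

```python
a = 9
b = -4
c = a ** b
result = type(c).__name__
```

a is int; b is int; c is float; result = 'float'

'float'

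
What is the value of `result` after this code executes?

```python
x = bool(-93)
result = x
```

x = True; result = True

True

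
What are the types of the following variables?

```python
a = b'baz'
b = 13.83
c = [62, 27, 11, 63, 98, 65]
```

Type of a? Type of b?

a is assigned a bytes literal (b'...' prefix); b is assigned a number with a decimal point, so it is a float

bytes, float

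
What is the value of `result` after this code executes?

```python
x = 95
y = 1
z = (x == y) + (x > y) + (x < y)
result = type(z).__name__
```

x is int; y is int; z is int; result = 'int'

'int'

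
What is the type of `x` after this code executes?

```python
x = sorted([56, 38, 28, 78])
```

sorted() always returns list

list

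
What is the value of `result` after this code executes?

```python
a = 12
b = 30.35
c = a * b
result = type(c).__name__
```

a is int; b is float; c is float; result = 'float'

'float'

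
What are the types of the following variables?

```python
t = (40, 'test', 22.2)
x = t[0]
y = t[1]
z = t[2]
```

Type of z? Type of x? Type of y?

tuple[2] is float; tuple[0] is int; tuple[1] is str

float, int, str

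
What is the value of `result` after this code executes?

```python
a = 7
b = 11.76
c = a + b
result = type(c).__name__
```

a is int; b is float; c is float; result = 'float'

'float'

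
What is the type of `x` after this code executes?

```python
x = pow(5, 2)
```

pow(int, int) returns int

int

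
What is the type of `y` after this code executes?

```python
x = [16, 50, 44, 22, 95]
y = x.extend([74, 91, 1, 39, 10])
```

list.extend() returns None

NoneType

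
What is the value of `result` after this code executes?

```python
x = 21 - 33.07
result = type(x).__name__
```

x is float; result = 'float'

'float'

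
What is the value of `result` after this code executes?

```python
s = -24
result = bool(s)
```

s = -24; result = True

True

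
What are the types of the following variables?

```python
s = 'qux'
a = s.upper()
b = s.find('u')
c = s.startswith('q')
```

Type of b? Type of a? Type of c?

find() returns int; upper() returns str; startswith() returns bool

int, str, bool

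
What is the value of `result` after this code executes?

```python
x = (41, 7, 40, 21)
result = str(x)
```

x = (41, 7, 40, 21); result = '(41, 7, 40, 21)'

'(41, 7, 40, 21)'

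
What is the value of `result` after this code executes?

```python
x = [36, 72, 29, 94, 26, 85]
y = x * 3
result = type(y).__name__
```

x is list; y is list; result = 'list'

'list'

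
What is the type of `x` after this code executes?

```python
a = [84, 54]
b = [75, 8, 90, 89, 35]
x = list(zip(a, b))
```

list(zip()) returns a list of tuples

list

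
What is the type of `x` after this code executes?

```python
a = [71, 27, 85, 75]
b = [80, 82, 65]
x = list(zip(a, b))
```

list(zip()) returns a list of tuples

list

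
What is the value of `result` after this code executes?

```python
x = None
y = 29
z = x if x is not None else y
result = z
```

x = None; y = 29; z = 29; result = 29

29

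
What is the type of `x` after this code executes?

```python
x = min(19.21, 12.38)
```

min() of floats returns float

float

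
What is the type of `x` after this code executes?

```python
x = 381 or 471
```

'or' returns first truthy value (int)

int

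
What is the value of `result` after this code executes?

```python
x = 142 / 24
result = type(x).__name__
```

x is float; result = 'float'

'float'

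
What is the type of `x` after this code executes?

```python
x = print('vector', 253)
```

print() returns None

NoneType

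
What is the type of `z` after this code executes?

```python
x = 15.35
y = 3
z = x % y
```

float % int = float

float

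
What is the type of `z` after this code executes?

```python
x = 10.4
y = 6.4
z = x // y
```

float // float = float

float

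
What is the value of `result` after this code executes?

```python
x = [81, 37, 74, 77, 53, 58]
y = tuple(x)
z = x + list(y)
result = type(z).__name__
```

x is list; y is tuple; z is list; result = 'list'

'list'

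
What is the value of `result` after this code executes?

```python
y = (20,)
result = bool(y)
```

y = (20,); result = True

True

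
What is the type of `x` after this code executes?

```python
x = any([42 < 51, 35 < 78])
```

any() returns bool

bool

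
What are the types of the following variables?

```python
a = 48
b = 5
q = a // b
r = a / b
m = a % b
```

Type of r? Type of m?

/ returns float; % of ints returns int

float, int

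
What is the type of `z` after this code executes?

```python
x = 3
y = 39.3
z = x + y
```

int + float = float

float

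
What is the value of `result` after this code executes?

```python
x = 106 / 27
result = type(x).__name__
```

x is float; result = 'float'

'float'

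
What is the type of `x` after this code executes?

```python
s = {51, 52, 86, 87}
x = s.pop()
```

Popping from set[int] returns int

int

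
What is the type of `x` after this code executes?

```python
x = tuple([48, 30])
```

tuple() constructor returns tuple

tuple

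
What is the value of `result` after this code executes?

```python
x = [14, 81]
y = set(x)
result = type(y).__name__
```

x is list; y is set; result = 'set'

'set'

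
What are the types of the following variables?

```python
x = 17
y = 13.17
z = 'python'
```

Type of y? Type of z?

y is assigned a number with a decimal point, so it is a float; z is assigned a quoted string literal, so it is a str

float, str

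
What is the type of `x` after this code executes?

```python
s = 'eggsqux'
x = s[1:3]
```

Slicing a str returns str

str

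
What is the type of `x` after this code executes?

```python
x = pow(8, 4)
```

pow(int, int) returns int

int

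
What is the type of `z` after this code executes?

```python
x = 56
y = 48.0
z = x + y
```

int + float = float

float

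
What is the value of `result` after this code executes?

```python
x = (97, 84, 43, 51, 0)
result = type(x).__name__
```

x is tuple; result = 'tuple'

'tuple'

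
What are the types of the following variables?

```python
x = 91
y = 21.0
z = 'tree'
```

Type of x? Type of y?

x is assigned a bare integer (no decimal point), so it is an int; y is assigned a number with a decimal point, so it is a float

int, float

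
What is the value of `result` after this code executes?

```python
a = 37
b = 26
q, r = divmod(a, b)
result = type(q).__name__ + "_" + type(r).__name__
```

a is int; b is int; q is int; r is int; result = 'int_int'

'int_int'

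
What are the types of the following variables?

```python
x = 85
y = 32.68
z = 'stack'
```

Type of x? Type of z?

x is assigned a bare integer (no decimal point), so it is an int; z is assigned a quoted string literal, so it is a str

int, str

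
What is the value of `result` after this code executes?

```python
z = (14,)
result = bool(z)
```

z = (14,); result = True

True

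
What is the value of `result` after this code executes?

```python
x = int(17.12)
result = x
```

x = 17; result = 17

17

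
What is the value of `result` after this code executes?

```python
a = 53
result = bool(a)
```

a = 53; result = True

True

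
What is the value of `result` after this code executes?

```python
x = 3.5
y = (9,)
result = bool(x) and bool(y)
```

x = 3.5; y = (9,); result = True

True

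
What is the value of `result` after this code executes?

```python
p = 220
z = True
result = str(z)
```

p = 220; z = True; result = 'True'

'True'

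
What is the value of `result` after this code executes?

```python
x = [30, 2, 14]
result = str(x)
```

x = [30, 2, 14]; result = '[30, 2, 14]'

'[30, 2, 14]'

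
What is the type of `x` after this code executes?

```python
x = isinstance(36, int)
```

isinstance() returns bool

bool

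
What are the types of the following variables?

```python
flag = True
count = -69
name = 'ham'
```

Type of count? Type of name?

count is assigned a bare integer (no decimal point), so it is an int; name is assigned a quoted string literal, so it is a str

int, str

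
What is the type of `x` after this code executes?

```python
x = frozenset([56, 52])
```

frozenset() returns frozenset

frozenset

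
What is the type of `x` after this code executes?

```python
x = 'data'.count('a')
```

str.count() returns int

int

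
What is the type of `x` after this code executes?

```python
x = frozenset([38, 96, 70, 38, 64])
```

frozenset() returns frozenset

frozenset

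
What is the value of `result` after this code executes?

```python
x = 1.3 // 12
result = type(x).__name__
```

x is float; result = 'float'

'float'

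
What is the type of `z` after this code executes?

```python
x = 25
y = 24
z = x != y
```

Comparison returns bool

bool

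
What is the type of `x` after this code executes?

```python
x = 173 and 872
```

'and' with truthy values returns last operand (int)

int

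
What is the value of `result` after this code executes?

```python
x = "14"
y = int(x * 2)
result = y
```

x = '14'; y = 1414; result = 1414

1414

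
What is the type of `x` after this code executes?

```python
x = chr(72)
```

chr() returns str (single char)

str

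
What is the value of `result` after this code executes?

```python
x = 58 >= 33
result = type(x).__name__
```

x is bool; result = 'bool'

'bool'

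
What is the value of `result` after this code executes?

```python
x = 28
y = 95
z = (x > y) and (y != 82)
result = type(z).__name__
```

x is int; y is int; z is bool; result = 'bool'

'bool'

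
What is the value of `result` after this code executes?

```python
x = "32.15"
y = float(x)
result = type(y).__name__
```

x is str; y is float; result = 'float'

'float'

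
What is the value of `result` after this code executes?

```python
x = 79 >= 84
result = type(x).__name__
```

x is bool; result = 'bool'

'bool'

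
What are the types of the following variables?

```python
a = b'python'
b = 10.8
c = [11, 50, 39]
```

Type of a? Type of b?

a is assigned a bytes literal (b'...' prefix); b is assigned a number with a decimal point, so it is a float

bytes, float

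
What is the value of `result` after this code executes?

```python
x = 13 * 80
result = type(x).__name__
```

x is int; result = 'int'

'int'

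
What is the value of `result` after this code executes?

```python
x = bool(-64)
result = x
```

x = True; result = True

True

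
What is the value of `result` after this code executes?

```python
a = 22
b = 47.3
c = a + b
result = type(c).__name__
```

a is int; b is float; c is float; result = 'float'

'float'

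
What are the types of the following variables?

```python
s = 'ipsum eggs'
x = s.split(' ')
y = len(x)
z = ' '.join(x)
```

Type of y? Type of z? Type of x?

len() returns int; str.join() returns str; str.split() returns list

int, str, list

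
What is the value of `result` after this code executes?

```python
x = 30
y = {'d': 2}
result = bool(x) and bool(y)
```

x = 30; y = {'d': 2}; result = True

True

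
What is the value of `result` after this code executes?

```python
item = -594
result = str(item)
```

item = -594; result = '-594'

'-594'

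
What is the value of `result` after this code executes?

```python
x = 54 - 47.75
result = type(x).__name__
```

x is float; result = 'float'

'float'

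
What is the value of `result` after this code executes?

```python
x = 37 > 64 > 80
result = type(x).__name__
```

x is bool; result = 'bool'

'bool'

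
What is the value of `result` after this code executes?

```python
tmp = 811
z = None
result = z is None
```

tmp = 811; z = None; result = True

True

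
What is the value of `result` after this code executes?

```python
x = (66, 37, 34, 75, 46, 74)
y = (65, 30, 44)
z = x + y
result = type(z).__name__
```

x is tuple; y is tuple; z is tuple; result = 'tuple'

'tuple'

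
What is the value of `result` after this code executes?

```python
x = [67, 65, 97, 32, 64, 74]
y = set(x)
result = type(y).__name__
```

x is list; y is set; result = 'set'

'set'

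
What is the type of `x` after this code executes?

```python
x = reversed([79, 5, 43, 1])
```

reversed() on a list returns list_reverseiterator

list_reverseiterator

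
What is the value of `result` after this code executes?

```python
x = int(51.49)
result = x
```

x = 51; result = 51

51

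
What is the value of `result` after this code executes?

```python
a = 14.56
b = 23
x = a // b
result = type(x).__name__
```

a is float; b is int; x is float; result = 'float'

'float'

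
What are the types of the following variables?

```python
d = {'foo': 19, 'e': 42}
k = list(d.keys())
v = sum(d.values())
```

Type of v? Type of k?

sum of ints is int; list() converts to list

int, list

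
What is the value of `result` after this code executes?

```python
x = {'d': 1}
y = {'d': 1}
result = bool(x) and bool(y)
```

x = {'d': 1}; y = {'d': 1}; result = True

True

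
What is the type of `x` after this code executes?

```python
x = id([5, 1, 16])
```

id() returns int

int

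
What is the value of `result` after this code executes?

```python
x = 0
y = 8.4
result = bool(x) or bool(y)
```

x = 0; y = 8.4; result = True

True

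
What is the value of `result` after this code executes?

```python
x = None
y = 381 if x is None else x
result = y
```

x = None; y = 381; result = 381

381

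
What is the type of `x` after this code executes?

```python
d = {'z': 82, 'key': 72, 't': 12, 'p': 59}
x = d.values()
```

.values() returns dict_values view

dict_values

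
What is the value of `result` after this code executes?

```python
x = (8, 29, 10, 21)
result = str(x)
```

x = (8, 29, 10, 21); result = '(8, 29, 10, 21)'

'(8, 29, 10, 21)'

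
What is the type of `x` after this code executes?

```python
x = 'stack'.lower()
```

str.lower() returns str

str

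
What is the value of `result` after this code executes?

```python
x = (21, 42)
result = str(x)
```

x = (21, 42); result = '(21, 42)'

'(21, 42)'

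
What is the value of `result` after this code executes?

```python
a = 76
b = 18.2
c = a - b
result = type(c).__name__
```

a is int; b is float; c is float; result = 'float'

'float'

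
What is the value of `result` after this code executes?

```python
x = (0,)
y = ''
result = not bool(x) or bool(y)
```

x = (0,); y = ''; result = False

False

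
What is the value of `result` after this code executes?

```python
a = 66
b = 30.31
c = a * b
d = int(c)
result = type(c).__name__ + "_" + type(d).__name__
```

a is int; b is float; c is float; d is int; result = 'float_int'

'float_int'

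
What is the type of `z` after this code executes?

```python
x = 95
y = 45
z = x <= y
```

Comparison returns bool

bool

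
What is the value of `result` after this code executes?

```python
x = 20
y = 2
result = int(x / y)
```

x = 20; y = 2; result = 10

10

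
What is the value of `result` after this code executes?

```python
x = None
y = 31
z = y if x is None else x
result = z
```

x = None; y = 31; z = 31; result = 31

31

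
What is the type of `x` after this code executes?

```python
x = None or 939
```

'or' with None returns the other truthy value

int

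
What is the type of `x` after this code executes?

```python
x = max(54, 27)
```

max() of ints returns int

int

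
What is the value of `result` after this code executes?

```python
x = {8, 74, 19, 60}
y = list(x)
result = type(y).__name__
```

x is set; y is list; result = 'list'

'list'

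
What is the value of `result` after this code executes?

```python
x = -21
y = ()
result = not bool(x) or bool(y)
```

x = -21; y = (); result = False

False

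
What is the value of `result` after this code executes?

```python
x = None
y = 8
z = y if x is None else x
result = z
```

x = None; y = 8; z = 8; result = 8

8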